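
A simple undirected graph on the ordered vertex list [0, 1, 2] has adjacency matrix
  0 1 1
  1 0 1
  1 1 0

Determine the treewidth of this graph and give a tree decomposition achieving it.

A single bag containing all 3 vertices is trivially a valid decomposition of width 2. Conversely, {0, 1, 2} is a clique of size 3, and the vertices of any clique must share a bag in every tree decomposition; so some bag has ≥ 3 vertices and tw(G) ≥ 2. Therefore the treewidth is 2.

Treewidth 2.
One optimal decomposition is:
Bags: B1 = {0, 1, 2}
Tree: (single bag)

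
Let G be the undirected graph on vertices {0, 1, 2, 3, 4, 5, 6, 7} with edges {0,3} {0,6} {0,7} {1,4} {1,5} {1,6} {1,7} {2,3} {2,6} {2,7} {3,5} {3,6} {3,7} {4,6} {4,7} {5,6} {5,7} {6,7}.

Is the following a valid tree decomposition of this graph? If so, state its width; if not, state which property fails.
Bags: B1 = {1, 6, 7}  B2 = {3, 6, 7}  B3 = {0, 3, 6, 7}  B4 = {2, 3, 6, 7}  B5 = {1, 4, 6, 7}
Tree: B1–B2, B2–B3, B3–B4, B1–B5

A tree decomposition must satisfy three properties: every vertex lies in some bag; for every edge, both endpoints lie together in some bag; and for every vertex, the bags containing it form a connected subtree. Here vertex 5 appears in no bag, so the decomposition is invalid.

No — vertex 5 appears in no bag.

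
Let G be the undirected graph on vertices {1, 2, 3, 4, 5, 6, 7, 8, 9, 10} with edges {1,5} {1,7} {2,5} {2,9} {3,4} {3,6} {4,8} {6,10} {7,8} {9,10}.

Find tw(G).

A width-2 tree decomposition is:
Bags: B1 = {2, 5, 9}  B2 = {1, 5, 9}  B3 = {1, 7, 9}  B4 = {7, 8, 9}  B5 = {4, 8, 9}  B6 = {3, 4, 9}  B7 = {3, 6, 9}  B8 = {6, 9, 10}
Tree: B1–B2, B2–B3, B3–B4, B4–B5, B5–B6, B6–B7, B7–B8
Every bag has size at most 3, so the width is 3 − 1 = 2 and tw(G) ≤ 2. The edges 9–2–5–1–7–8–4–3–6–10–9 form a cycle, so G is not a tree and its treewidth is at least 2. Combining the bounds, tw(G) = 2.

2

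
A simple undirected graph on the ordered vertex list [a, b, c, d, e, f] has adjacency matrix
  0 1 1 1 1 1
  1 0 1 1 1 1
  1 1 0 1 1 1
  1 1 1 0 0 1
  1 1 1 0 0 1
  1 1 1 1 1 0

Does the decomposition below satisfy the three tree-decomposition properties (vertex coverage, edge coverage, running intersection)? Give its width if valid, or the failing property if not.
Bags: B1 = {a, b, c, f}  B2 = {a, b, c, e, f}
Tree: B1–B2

No — vertex d appears in no bag.

A tree decomposition must satisfy three properties: every vertex lies in some bag; for every edge, both endpoints lie together in some bag; and for every vertex, the bags containing it form a connected subtree. Here vertex d appears in no bag, so the decomposition is invalid.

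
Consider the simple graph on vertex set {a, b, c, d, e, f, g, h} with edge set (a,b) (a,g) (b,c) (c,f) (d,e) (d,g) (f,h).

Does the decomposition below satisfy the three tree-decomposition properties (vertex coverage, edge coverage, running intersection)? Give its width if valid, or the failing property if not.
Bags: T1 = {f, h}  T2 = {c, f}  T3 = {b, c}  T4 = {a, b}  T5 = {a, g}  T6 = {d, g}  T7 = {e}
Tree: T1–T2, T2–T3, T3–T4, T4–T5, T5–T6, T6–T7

A tree decomposition must satisfy three properties: every vertex lies in some bag; for every edge, both endpoints lie together in some bag; and for every vertex, the bags containing it form a connected subtree. Here edge (d,e) lies in no bag, so the decomposition is invalid.

No — edge (d,e) lies in no bag.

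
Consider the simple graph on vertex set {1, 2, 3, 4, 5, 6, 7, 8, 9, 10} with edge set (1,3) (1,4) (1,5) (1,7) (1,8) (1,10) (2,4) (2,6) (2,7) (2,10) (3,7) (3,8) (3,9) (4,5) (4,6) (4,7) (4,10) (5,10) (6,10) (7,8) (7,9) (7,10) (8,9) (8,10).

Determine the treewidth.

3

A width-3 tree decomposition is:
Bags: B1 = {1, 7, 8, 10}  B2 = {1, 4, 7, 10}  B3 = {2, 4, 7, 10}  B4 = {2, 4, 6, 10}  B5 = {1, 3, 7, 8}  B6 = {3, 7, 8, 9}  B7 = {1, 4, 5, 10}
Tree: B1–B2, B2–B3, B3–B4, B1–B5, B5–B6, B2–B7
Every bag has size at most 4, so the width is 4 − 1 = 3 and tw(G) ≤ 3. On the other hand G contains the 4-clique {1, 4, 5, 10}. A clique must lie in a single bag of any decomposition, so no decomposition can have width below 3. Therefore the treewidth is 3.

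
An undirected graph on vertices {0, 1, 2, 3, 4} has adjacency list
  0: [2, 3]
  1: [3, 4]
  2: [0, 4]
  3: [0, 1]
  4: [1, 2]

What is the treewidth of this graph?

A width-2 tree decomposition is:
Bags: B1 = {1, 3, 4}  B2 = {2, 3, 4}  B3 = {0, 2, 3}
Tree: B1–B2, B2–B3
Each bag holds 3 vertices, so the decomposition has width 2, which upper-bounds the treewidth. For the lower bound, G contains the cycle 3–1–4–2–0–3, so G is not a forest; only forests have treewidth ≤ 1, hence tw(G) ≥ 2. Hence tw(G) = 2 exactly.

2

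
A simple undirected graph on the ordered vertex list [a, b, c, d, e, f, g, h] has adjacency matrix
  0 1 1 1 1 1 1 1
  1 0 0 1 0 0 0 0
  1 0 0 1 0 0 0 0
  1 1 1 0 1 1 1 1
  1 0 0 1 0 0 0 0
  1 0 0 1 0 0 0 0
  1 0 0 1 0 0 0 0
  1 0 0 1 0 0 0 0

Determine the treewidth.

A width-2 tree decomposition is:
Bags: B1 = {a, d, e}  B2 = {a, b, d}  B3 = {a, d, g}  B4 = {a, d, h}  B5 = {a, c, d}  B6 = {a, d, f}
Tree: B1–B2, B2–B3, B1–B4, B3–B5, B2–B6
The largest bag has 3 vertices, giving width 2; this decomposition certifies tw(G) ≤ 2. For the lower bound, the 3 vertices {a, d, f} are pairwise adjacent, and any tree decomposition puts a clique entirely inside one bag — forcing width ≥ 2. The upper and lower bounds meet at 2, so that is the treewidth.

2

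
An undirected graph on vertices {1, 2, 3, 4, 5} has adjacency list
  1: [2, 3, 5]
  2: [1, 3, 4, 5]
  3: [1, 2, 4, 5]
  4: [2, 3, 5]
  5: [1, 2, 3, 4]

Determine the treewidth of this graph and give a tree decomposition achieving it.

Treewidth 3.
One optimal decomposition is:
Bags: B1 = {2, 3, 4, 5}  B2 = {1, 2, 3, 5}
Tree: B1–B2

Every bag has size at most 4, so the width is 4 − 1 = 3 and tw(G) ≤ 3. Conversely, {1, 2, 3, 5} is a clique of size 4, and the vertices of any clique must share a bag in every tree decomposition; so some bag has ≥ 4 vertices and tw(G) ≥ 3. Combining the bounds, tw(G) = 3.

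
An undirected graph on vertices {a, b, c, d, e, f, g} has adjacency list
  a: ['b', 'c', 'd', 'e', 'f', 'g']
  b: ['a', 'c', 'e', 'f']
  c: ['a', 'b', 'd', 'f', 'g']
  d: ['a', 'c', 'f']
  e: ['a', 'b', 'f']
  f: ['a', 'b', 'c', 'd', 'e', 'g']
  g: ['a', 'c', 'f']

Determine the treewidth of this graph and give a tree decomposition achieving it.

Each bag holds 4 vertices, so the decomposition has width 3, which upper-bounds the treewidth. For the lower bound, the 4 vertices {a, b, e, f} are pairwise adjacent, and any tree decomposition puts a clique entirely inside one bag — forcing width ≥ 3. The upper and lower bounds meet at 3, so that is the treewidth.

Treewidth 3.
One such decomposition:
Bags: B1 = {a, b, e, f}  B2 = {a, b, c, f}  B3 = {a, c, d, f}  B4 = {a, c, f, g}
Tree: B1–B2, B2–B3, B2–B4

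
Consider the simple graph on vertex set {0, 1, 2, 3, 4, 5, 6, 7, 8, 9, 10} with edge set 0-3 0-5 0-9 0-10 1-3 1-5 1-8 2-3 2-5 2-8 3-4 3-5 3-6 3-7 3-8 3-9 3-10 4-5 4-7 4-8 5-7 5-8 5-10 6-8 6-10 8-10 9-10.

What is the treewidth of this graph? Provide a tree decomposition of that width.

Treewidth 3.
One such decomposition:
Bags: B1 = {3, 5, 8, 10}  B2 = {3, 4, 5, 8}  B3 = {0, 3, 5, 10}  B4 = {3, 6, 8, 10}  B5 = {2, 3, 5, 8}  B6 = {1, 3, 5, 8}  B7 = {0, 3, 9, 10}  B8 = {3, 4, 5, 7}
Tree: B1–B2, B1–B3, B1–B4, B1–B5, B1–B6, B3–B7, B2–B8

Each bag holds 4 vertices, so the decomposition has width 3, which upper-bounds the treewidth. On the other hand G contains the 4-clique {0, 3, 9, 10}. A clique must lie in a single bag of any decomposition, so no decomposition can have width below 3. Combining the bounds, tw(G) = 3.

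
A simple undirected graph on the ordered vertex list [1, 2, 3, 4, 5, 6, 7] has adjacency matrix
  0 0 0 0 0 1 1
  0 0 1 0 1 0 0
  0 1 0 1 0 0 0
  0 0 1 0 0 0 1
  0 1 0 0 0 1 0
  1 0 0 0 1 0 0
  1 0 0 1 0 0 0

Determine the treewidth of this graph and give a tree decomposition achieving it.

Treewidth 2.
One such decomposition:
Bags: B1 = {1, 6, 7}  B2 = {5, 6, 7}  B3 = {2, 5, 7}  B4 = {2, 3, 7}  B5 = {3, 4, 7}
Tree: B1–B2, B2–B3, B3–B4, B4–B5

Every bag has size at most 3, so the width is 3 − 1 = 2 and tw(G) ≤ 2. Since 7–1–6–5–2–3–4–7 is a cycle in G, G is not acyclic. Forests are exactly the graphs of treewidth ≤ 1, so tw(G) ≥ 2. Hence tw(G) = 2 exactly.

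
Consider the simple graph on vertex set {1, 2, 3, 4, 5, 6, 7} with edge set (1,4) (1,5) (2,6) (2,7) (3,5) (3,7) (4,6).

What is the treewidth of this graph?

2

A width-2 tree decomposition is:
Bags: B1 = {3, 5, 7}  B2 = {2, 5, 7}  B3 = {2, 5, 6}  B4 = {4, 5, 6}  B5 = {1, 4, 5}
Tree: B1–B2, B2–B3, B3–B4, B4–B5
Each bag holds 3 vertices, so the decomposition has width 2, which upper-bounds the treewidth. Since 5–3–7–2–6–4–1–5 is a cycle in G, G is not acyclic. Forests are exactly the graphs of treewidth ≤ 1, so tw(G) ≥ 2. Therefore the treewidth is 2.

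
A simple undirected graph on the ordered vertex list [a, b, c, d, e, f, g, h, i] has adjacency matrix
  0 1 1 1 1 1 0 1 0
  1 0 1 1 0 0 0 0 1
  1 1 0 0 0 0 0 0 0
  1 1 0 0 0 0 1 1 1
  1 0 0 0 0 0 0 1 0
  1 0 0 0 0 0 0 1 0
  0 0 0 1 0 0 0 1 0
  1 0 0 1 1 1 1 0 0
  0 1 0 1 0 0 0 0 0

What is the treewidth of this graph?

2

A width-2 tree decomposition is:
Bags: B1 = {a, e, h}  B2 = {a, d, h}  B3 = {d, g, h}  B4 = {a, b, d}  B5 = {a, b, c}  B6 = {b, d, i}  B7 = {a, f, h}
Tree: B1–B2, B2–B3, B2–B4, B4–B5, B4–B6, B1–B7
Each bag holds 3 vertices, so the decomposition has width 2, which upper-bounds the treewidth. For the lower bound, the 3 vertices {d, g, h} are pairwise adjacent, and any tree decomposition puts a clique entirely inside one bag — forcing width ≥ 2. Combining the bounds, tw(G) = 2.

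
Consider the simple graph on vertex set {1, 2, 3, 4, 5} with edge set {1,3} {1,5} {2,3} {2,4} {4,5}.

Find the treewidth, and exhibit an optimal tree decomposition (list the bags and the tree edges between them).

Every bag has size at most 3, so the width is 3 − 1 = 2 and tw(G) ≤ 2. The edges 2–4–5–1–3–2 form a cycle, so G is not a tree and its treewidth is at least 2. Therefore the treewidth is 2.

Treewidth 2.
One optimal decomposition is:
Bags: B1 = {2, 4, 5}  B2 = {1, 2, 5}  B3 = {1, 2, 3}
Tree: B1–B2, B2–B3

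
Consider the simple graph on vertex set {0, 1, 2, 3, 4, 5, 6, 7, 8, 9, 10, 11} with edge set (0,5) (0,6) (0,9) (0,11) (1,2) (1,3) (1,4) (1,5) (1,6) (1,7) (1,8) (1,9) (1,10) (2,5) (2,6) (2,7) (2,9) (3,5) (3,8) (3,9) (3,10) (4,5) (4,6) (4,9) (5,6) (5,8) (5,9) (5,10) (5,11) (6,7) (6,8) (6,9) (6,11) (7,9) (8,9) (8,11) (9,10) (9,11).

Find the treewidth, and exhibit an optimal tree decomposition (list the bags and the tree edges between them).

Treewidth 4.
Bags: B1 = {1, 5, 6, 8, 9}  B2 = {5, 6, 8, 9, 11}  B3 = {1, 2, 5, 6, 9}  B4 = {1, 2, 6, 7, 9}  B5 = {0, 5, 6, 9, 11}  B6 = {1, 3, 5, 8, 9}  B7 = {1, 4, 5, 6, 9}  B8 = {1, 3, 5, 9, 10}
Tree: B1–B2, B1–B3, B3–B4, B2–B5, B1–B6, B3–B7, B6–B8

Each bag holds 5 vertices, so the decomposition has width 4, which upper-bounds the treewidth. On the other hand G contains the 5-clique {0, 5, 6, 9, 11}. A clique must lie in a single bag of any decomposition, so no decomposition can have width below 4. Hence tw(G) = 4 exactly.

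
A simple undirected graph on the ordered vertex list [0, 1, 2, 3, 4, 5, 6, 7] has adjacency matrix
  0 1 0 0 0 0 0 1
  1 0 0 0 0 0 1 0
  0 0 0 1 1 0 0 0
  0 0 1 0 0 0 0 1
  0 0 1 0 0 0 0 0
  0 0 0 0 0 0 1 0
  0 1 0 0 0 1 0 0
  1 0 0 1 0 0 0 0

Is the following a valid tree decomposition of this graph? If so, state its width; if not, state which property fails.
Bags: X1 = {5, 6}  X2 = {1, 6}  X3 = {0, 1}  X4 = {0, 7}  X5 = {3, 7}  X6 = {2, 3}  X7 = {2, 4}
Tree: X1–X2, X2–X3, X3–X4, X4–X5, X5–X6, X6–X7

Vertex coverage: the bags together contain {0, 1, 2, 3, 4, 5, 6, 7}, the full vertex set. Edge coverage: each edge of G has both endpoints in at least one bag. Running intersection: for every vertex, the bags containing it form a connected subtree. All three properties hold, so this is a valid tree decomposition of width max|bag| − 1 = 1, and hence tw(G) ≤ 1.

Yes; width 1.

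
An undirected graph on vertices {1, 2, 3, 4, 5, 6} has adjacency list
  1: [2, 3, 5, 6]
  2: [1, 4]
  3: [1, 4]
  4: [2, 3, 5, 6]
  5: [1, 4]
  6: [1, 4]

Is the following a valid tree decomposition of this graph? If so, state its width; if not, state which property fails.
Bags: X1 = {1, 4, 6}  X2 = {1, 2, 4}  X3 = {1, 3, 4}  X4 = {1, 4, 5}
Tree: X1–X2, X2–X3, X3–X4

Yes; width 2.

Vertex coverage: the bags together contain {1, 2, 3, 4, 5, 6}, the full vertex set. Edge coverage: each edge of G has both endpoints in at least one bag. Running intersection: for every vertex, the bags containing it form a connected subtree. All three properties hold, so this is a valid tree decomposition of width max|bag| − 1 = 2, and hence tw(G) ≤ 2.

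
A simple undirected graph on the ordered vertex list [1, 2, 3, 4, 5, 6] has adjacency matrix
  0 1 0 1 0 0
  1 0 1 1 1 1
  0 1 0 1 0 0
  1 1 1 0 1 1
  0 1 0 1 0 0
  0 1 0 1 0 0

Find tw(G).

2

A width-2 tree decomposition is:
Bags: B1 = {2, 4, 6}  B2 = {2, 3, 4}  B3 = {1, 2, 4}  B4 = {2, 4, 5}
Tree: B1–B2, B2–B3, B2–B4
Each bag holds 3 vertices, so the decomposition has width 2, which upper-bounds the treewidth. For the lower bound, the 3 vertices {1, 2, 4} are pairwise adjacent, and any tree decomposition puts a clique entirely inside one bag — forcing width ≥ 2. Hence tw(G) = 2 exactly.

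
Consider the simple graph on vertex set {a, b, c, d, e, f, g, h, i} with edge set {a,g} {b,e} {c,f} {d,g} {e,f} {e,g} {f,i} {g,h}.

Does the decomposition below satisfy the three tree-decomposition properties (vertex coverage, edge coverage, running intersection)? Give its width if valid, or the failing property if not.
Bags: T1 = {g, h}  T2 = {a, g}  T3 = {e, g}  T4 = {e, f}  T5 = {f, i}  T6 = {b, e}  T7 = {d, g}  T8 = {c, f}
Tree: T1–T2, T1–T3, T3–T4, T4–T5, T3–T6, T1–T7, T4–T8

Yes; width 1.

Every vertex of G appears in some bag (union = {a, b, c, d, e, f, g, h, i}); every edge is covered by a bag; and for each vertex v the set of bags containing v is connected in the bag tree. The decomposition is therefore valid. The largest bag has 2 vertices, so the width is 1.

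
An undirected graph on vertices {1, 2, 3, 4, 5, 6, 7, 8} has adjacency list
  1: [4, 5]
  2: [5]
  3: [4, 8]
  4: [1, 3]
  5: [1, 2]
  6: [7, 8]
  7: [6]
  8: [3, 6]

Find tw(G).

A width-1 tree decomposition is:
Bags: B1 = {6, 7}  B2 = {6, 8}  B3 = {3, 8}  B4 = {3, 4}  B5 = {1, 4}  B6 = {1, 5}  B7 = {2, 5}
Tree: B1–B2, B2–B3, B3–B4, B4–B5, B5–B6, B6–B7
Each bag holds 2 vertices, so the decomposition has width 1, which upper-bounds the treewidth. Since G has at least one edge (e.g. 7–6), it is not an edgeless graph, so tw(G) ≥ 1. The upper and lower bounds meet at 1, so that is the treewidth.

1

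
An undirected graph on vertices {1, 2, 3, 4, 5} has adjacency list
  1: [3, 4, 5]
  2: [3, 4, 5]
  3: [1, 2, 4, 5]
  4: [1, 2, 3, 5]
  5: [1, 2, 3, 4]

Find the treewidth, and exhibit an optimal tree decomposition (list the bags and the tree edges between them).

The largest bag has 4 vertices, giving width 3; this decomposition certifies tw(G) ≤ 3. Conversely, {1, 3, 4, 5} is a clique of size 4, and the vertices of any clique must share a bag in every tree decomposition; so some bag has ≥ 4 vertices and tw(G) ≥ 3. The upper and lower bounds meet at 3, so that is the treewidth.

Treewidth 3.
Bags: B1 = {2, 3, 4, 5}  B2 = {1, 3, 4, 5}
Tree: B1–B2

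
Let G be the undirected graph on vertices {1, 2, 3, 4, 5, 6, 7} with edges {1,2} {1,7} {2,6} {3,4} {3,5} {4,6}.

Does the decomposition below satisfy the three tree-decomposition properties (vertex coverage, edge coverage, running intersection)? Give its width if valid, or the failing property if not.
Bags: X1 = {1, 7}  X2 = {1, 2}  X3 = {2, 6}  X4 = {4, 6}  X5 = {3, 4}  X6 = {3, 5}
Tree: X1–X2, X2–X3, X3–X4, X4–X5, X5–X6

Vertex coverage: the bags together contain {1, 2, 3, 4, 5, 6, 7}, the full vertex set. Edge coverage: each edge of G has both endpoints in at least one bag. Running intersection: for every vertex, the bags containing it form a connected subtree. All three properties hold, so this is a valid tree decomposition of width max|bag| − 1 = 1, and hence tw(G) ≤ 1.

Yes; width 1.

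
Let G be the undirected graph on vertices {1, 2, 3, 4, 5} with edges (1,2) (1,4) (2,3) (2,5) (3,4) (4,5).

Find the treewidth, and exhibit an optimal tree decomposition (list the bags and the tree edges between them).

Every bag has size at most 3, so the width is 3 − 1 = 2 and tw(G) ≤ 2. For the lower bound, G contains the cycle 4–5–2–3–4, so G is not a forest; only forests have treewidth ≤ 1, hence tw(G) ≥ 2. The upper and lower bounds meet at 2, so that is the treewidth.

Treewidth 2.
One such decomposition:
Bags: B1 = {2, 4, 5}  B2 = {2, 3, 4}  B3 = {1, 2, 4}
Tree: B1–B2, B2–B3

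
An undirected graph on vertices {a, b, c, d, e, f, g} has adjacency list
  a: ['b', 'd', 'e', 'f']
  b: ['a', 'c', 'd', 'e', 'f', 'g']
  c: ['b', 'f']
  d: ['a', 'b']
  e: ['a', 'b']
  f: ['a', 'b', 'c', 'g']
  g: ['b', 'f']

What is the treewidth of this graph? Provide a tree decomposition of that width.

Treewidth 2.
One such decomposition:
Bags: B1 = {a, b, d}  B2 = {a, b, f}  B3 = {b, c, f}  B4 = {b, f, g}  B5 = {a, b, e}
Tree: B1–B2, B2–B3, B2–B4, B1–B5

The largest bag has 3 vertices, giving width 2; this decomposition certifies tw(G) ≤ 2. On the other hand G contains the 3-clique {a, b, d}. A clique must lie in a single bag of any decomposition, so no decomposition can have width below 2. Hence tw(G) = 2 exactly.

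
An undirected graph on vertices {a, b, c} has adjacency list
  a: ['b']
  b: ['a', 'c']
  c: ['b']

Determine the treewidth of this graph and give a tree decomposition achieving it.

Treewidth 1.
One optimal decomposition is:
Bags: B1 = {a, b}  B2 = {b, c}
Tree: B1–B2

Each bag holds 2 vertices, so the decomposition has width 1, which upper-bounds the treewidth. G has an edge, so its treewidth is at least 1. The upper and lower bounds meet at 1, so that is the treewidth.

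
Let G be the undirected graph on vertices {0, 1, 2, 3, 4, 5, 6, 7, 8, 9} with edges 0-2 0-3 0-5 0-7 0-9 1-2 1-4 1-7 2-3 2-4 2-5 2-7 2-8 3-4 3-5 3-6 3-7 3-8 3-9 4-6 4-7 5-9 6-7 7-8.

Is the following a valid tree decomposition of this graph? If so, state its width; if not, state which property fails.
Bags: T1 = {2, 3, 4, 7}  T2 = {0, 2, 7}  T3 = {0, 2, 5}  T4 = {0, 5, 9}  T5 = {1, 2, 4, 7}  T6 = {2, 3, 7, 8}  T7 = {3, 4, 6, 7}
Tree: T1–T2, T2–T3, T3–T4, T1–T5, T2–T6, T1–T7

No — edge (3,0) lies in no bag.

A tree decomposition must satisfy three properties: every vertex lies in some bag; for every edge, both endpoints lie together in some bag; and for every vertex, the bags containing it form a connected subtree. Here edge (3,0) lies in no bag, so the decomposition is invalid.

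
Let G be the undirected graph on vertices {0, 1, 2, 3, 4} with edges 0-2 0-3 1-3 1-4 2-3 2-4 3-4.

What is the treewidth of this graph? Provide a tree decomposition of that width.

Each bag holds 3 vertices, so the decomposition has width 2, which upper-bounds the treewidth. On the other hand G contains the 3-clique {1, 3, 4}. A clique must lie in a single bag of any decomposition, so no decomposition can have width below 2. Combining the bounds, tw(G) = 2.

Treewidth 2.
Bags: B1 = {0, 2, 3}  B2 = {2, 3, 4}  B3 = {1, 3, 4}
Tree: B1–B2, B2–B3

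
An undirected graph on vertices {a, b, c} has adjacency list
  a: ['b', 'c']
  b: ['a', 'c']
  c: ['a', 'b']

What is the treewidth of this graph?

2

A width-2 tree decomposition is:
Bags: B1 = {a, b, c}
Tree: (single bag)
A single bag containing all 3 vertices is trivially a valid decomposition of width 2. Conversely, {a, b, c} is a clique of size 3, and the vertices of any clique must share a bag in every tree decomposition; so some bag has ≥ 3 vertices and tw(G) ≥ 2. The upper and lower bounds meet at 2, so that is the treewidth.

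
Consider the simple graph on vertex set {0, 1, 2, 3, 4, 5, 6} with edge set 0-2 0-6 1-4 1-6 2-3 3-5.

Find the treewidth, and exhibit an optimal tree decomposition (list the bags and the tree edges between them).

Treewidth 1.
Bags: B1 = {3, 5}  B2 = {2, 3}  B3 = {0, 2}  B4 = {0, 6}  B5 = {1, 6}  B6 = {1, 4}
Tree: B1–B2, B2–B3, B3–B4, B4–B5, B5–B6

Each bag holds 2 vertices, so the decomposition has width 1, which upper-bounds the treewidth. Since G has at least one edge (e.g. 5–3), it is not an edgeless graph, so tw(G) ≥ 1. Hence tw(G) = 1 exactly.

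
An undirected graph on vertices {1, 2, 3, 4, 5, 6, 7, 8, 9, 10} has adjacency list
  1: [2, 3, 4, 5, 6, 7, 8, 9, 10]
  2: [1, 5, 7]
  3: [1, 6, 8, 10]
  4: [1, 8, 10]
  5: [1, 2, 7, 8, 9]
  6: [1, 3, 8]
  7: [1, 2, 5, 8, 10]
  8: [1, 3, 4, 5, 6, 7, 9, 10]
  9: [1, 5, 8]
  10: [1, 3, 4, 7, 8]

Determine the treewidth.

A width-3 tree decomposition is:
Bags: B1 = {1, 7, 8, 10}  B2 = {1, 5, 7, 8}  B3 = {1, 4, 8, 10}  B4 = {1, 2, 5, 7}  B5 = {1, 3, 8, 10}  B6 = {1, 5, 8, 9}  B7 = {1, 3, 6, 8}
Tree: B1–B2, B1–B3, B2–B4, B1–B5, B2–B6, B5–B7
Each bag holds 4 vertices, so the decomposition has width 3, which upper-bounds the treewidth. Conversely, {1, 5, 8, 9} is a clique of size 4, and the vertices of any clique must share a bag in every tree decomposition; so some bag has ≥ 4 vertices and tw(G) ≥ 3. Therefore the treewidth is 3.

3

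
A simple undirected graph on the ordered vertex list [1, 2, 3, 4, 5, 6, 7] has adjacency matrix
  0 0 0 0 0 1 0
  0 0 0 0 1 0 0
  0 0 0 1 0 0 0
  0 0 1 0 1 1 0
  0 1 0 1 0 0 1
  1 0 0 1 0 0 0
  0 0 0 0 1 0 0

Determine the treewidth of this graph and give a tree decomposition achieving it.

Treewidth 1.
Bags: B1 = {2, 5}  B2 = {4, 5}  B3 = {3, 4}  B4 = {4, 6}  B5 = {5, 7}  B6 = {1, 6}
Tree: B1–B2, B2–B3, B3–B4, B1–B5, B4–B6

The largest bag has 2 vertices, giving width 1; this decomposition certifies tw(G) ≤ 1. Since G has at least one edge (e.g. 5–2), it is not an edgeless graph, so tw(G) ≥ 1. Therefore the treewidth is 1.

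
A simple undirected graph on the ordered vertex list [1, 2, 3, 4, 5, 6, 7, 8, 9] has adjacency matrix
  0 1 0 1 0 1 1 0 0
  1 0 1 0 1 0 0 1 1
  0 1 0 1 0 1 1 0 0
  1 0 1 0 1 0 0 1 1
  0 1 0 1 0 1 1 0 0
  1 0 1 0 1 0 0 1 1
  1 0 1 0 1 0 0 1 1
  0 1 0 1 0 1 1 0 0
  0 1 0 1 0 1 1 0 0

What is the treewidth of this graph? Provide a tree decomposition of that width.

Treewidth 4.
Bags: B1 = {2, 4, 6, 7, 9}  B2 = {2, 3, 4, 6, 7}  B3 = {2, 4, 5, 6, 7}  B4 = {1, 2, 4, 6, 7}  B5 = {2, 4, 6, 7, 8}
Tree: B1–B2, B2–B3, B3–B4, B4–B5

Every bag has size at most 5, so the width is 5 − 1 = 4 and tw(G) ≤ 4. For the lower bound: the 5 vertex sets {2,9}, {3,4}, {5,6}, {7}, {1} are disjoint, each induces a connected subgraph, and every pair is joined by at least one edge of G. Contracting each set to a single vertex therefore yields K_{5} as a minor, and since treewidth is minor-monotone, tw(G) ≥ tw(K_{5}) = 4. Therefore the treewidth is 4.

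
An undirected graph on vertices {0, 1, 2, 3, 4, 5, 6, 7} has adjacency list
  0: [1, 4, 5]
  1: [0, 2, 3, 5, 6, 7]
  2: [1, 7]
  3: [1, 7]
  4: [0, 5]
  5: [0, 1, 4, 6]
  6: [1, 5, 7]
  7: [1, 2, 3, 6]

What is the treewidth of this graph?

A width-2 tree decomposition is:
Bags: B1 = {1, 5, 6}  B2 = {1, 6, 7}  B3 = {1, 2, 7}  B4 = {0, 1, 5}  B5 = {1, 3, 7}  B6 = {0, 4, 5}
Tree: B1–B2, B2–B3, B1–B4, B3–B5, B4–B6
Each bag holds 3 vertices, so the decomposition has width 2, which upper-bounds the treewidth. Conversely, {0, 1, 5} is a clique of size 3, and the vertices of any clique must share a bag in every tree decomposition; so some bag has ≥ 3 vertices and tw(G) ≥ 2. Combining the bounds, tw(G) = 2.

2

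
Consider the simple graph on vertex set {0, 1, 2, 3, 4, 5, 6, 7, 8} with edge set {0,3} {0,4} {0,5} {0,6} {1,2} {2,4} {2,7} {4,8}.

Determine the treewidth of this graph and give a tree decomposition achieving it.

Treewidth 1.
One optimal decomposition is:
Bags: B1 = {2, 4}  B2 = {1, 2}  B3 = {4, 8}  B4 = {0, 4}  B5 = {0, 5}  B6 = {2, 7}  B7 = {0, 3}  B8 = {0, 6}
Tree: B1–B2, B1–B3, B3–B4, B4–B5, B1–B6, B5–B7, B7–B8

The largest bag has 2 vertices, giving width 1; this decomposition certifies tw(G) ≤ 1. G has an edge, so its treewidth is at least 1. The upper and lower bounds meet at 1, so that is the treewidth.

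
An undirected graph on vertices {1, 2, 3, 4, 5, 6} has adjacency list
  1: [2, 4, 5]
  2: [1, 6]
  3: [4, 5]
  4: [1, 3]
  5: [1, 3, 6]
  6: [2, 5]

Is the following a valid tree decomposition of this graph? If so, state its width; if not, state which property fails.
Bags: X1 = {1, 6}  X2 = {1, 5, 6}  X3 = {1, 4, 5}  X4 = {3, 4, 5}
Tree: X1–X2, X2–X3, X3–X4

No — vertex 2 appears in no bag.

A tree decomposition must satisfy three properties: every vertex lies in some bag; for every edge, both endpoints lie together in some bag; and for every vertex, the bags containing it form a connected subtree. Here vertex 2 appears in no bag, so the decomposition is invalid.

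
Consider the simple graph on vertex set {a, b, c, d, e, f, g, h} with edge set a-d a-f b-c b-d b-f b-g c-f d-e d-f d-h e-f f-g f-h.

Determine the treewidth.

2

A width-2 tree decomposition is:
Bags: B1 = {d, e, f}  B2 = {b, d, f}  B3 = {b, c, f}  B4 = {d, f, h}  B5 = {b, f, g}  B6 = {a, d, f}
Tree: B1–B2, B2–B3, B2–B4, B3–B5, B4–B6
The largest bag has 3 vertices, giving width 2; this decomposition certifies tw(G) ≤ 2. Conversely, {d, e, f} is a clique of size 3, and the vertices of any clique must share a bag in every tree decomposition; so some bag has ≥ 3 vertices and tw(G) ≥ 2. The upper and lower bounds meet at 2, so that is the treewidth.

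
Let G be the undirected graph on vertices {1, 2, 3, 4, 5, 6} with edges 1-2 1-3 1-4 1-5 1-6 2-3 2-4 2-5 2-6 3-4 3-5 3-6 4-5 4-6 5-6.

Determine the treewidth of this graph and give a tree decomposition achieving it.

Treewidth 5.
One such decomposition:
Bags: B1 = {1, 2, 3, 4, 5, 6}
Tree: (single bag)

A single bag containing all 6 vertices is trivially a valid decomposition of width 5. Conversely, {1, 2, 3, 4, 5, 6} is a clique of size 6, and the vertices of any clique must share a bag in every tree decomposition; so some bag has ≥ 6 vertices and tw(G) ≥ 5. Hence tw(G) = 5 exactly.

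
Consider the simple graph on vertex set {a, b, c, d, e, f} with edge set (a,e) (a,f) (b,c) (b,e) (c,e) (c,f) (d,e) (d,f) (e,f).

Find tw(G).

A width-2 tree decomposition is:
Bags: B1 = {c, e, f}  B2 = {a, e, f}  B3 = {d, e, f}  B4 = {b, c, e}
Tree: B1–B2, B2–B3, B1–B4
Every bag has size at most 3, so the width is 3 − 1 = 2 and tw(G) ≤ 2. Conversely, {d, e, f} is a clique of size 3, and the vertices of any clique must share a bag in every tree decomposition; so some bag has ≥ 3 vertices and tw(G) ≥ 2. The upper and lower bounds meet at 2, so that is the treewidth.

2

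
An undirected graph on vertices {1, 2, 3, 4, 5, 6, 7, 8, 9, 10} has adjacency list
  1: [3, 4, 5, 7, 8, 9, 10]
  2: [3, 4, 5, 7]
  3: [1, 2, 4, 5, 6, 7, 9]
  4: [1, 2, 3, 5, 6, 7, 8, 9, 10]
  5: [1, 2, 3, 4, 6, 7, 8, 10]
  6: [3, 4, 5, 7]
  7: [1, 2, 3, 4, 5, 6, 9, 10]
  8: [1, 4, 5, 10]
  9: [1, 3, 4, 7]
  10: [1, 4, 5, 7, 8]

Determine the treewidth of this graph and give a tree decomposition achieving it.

Every bag has size at most 5, so the width is 5 − 1 = 4 and tw(G) ≤ 4. Conversely, {1, 3, 4, 7, 9} is a clique of size 5, and the vertices of any clique must share a bag in every tree decomposition; so some bag has ≥ 5 vertices and tw(G) ≥ 4. Hence tw(G) = 4 exactly.

Treewidth 4.
Bags: B1 = {1, 4, 5, 7, 10}  B2 = {1, 3, 4, 5, 7}  B3 = {1, 3, 4, 7, 9}  B4 = {1, 4, 5, 8, 10}  B5 = {3, 4, 5, 6, 7}  B6 = {2, 3, 4, 5, 7}
Tree: B1–B2, B2–B3, B1–B4, B2–B5, B5–B6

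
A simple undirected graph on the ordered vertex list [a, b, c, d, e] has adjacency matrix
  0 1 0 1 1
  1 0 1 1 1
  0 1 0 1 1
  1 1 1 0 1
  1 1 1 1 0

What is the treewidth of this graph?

3

A width-3 tree decomposition is:
Bags: B1 = {b, c, d, e}  B2 = {a, b, d, e}
Tree: B1–B2
The largest bag has 4 vertices, giving width 3; this decomposition certifies tw(G) ≤ 3. Conversely, {b, c, d, e} is a clique of size 4, and the vertices of any clique must share a bag in every tree decomposition; so some bag has ≥ 4 vertices and tw(G) ≥ 3. Therefore the treewidth is 3.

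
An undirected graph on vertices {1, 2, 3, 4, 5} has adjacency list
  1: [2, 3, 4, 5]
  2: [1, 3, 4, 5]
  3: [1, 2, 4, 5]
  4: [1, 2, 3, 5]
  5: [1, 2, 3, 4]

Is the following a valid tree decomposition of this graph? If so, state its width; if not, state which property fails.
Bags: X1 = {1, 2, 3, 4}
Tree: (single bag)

No — vertex 5 appears in no bag.

A tree decomposition must satisfy three properties: every vertex lies in some bag; for every edge, both endpoints lie together in some bag; and for every vertex, the bags containing it form a connected subtree. Here vertex 5 appears in no bag, so the decomposition is invalid.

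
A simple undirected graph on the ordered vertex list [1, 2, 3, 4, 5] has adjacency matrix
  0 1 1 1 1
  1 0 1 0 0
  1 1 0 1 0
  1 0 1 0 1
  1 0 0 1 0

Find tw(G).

A width-2 tree decomposition is:
Bags: B1 = {1, 2, 3}  B2 = {1, 3, 4}  B3 = {1, 4, 5}
Tree: B1–B2, B2–B3
Each bag holds 3 vertices, so the decomposition has width 2, which upper-bounds the treewidth. For the lower bound, the 3 vertices {1, 2, 3} are pairwise adjacent, and any tree decomposition puts a clique entirely inside one bag — forcing width ≥ 2. Combining the bounds, tw(G) = 2.

2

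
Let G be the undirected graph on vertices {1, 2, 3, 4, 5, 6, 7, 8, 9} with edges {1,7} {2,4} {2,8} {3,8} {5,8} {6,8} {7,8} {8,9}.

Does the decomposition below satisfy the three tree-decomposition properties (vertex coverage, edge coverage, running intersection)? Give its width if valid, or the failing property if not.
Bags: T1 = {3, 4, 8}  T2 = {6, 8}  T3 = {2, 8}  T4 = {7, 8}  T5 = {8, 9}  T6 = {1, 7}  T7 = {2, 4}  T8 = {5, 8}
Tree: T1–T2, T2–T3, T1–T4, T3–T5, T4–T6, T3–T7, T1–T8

A tree decomposition must satisfy three properties: every vertex lies in some bag; for every edge, both endpoints lie together in some bag; and for every vertex, the bags containing it form a connected subtree. Here bags containing vertex 4 are not connected in the tree, so the decomposition is invalid.

No — bags containing vertex 4 are not connected in the tree.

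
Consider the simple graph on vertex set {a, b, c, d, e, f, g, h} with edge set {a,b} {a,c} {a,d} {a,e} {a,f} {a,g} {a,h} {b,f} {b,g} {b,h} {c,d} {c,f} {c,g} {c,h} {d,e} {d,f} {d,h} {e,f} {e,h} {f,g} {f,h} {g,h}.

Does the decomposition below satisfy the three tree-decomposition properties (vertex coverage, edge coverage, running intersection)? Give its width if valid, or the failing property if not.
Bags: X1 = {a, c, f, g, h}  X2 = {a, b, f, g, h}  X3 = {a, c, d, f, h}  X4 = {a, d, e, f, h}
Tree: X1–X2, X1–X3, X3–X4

Yes; width 4.

Checking the three conditions: (i) the bags cover all of {a, b, c, d, e, f, g, h}; (ii) for each edge, some bag contains both endpoints; (iii) the bags containing any fixed vertex form a subtree. All hold, so the decomposition is valid with width 5 − 1 = 4.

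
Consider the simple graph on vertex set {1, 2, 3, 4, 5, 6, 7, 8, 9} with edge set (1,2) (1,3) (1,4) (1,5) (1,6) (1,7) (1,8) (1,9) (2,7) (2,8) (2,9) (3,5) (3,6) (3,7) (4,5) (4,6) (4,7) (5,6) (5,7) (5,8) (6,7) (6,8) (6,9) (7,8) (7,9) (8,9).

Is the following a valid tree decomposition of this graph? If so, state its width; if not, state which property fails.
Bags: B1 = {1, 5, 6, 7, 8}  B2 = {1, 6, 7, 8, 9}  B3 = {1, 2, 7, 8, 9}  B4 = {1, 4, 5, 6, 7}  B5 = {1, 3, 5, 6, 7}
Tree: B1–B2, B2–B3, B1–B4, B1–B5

Vertex coverage: the bags together contain {1, 2, 3, 4, 5, 6, 7, 8, 9}, the full vertex set. Edge coverage: each edge of G has both endpoints in at least one bag. Running intersection: for every vertex, the bags containing it form a connected subtree. All three properties hold, so this is a valid tree decomposition of width max|bag| − 1 = 4, and hence tw(G) ≤ 4.

Yes; width 4.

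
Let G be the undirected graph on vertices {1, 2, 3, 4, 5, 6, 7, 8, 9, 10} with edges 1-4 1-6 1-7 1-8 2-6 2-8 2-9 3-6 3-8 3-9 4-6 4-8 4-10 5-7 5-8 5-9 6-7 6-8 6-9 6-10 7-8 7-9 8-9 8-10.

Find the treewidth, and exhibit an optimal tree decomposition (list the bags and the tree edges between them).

Every bag has size at most 4, so the width is 4 − 1 = 3 and tw(G) ≤ 3. On the other hand G contains the 4-clique {5, 7, 8, 9}. A clique must lie in a single bag of any decomposition, so no decomposition can have width below 3. Combining the bounds, tw(G) = 3.

Treewidth 3.
Bags: B1 = {1, 6, 7, 8}  B2 = {1, 4, 6, 8}  B3 = {6, 7, 8, 9}  B4 = {3, 6, 8, 9}  B5 = {5, 7, 8, 9}  B6 = {2, 6, 8, 9}  B7 = {4, 6, 8, 10}
Tree: B1–B2, B1–B3, B3–B4, B3–B5, B4–B6, B2–B7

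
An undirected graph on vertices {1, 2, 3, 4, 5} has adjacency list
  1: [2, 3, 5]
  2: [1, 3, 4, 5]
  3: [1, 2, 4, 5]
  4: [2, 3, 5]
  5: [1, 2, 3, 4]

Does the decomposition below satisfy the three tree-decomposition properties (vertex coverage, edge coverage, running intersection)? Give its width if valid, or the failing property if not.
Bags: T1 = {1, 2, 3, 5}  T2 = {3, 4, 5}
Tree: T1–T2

A tree decomposition must satisfy three properties: every vertex lies in some bag; for every edge, both endpoints lie together in some bag; and for every vertex, the bags containing it form a connected subtree. Here edge (2,4) lies in no bag, so the decomposition is invalid.

No — edge (2,4) lies in no bag.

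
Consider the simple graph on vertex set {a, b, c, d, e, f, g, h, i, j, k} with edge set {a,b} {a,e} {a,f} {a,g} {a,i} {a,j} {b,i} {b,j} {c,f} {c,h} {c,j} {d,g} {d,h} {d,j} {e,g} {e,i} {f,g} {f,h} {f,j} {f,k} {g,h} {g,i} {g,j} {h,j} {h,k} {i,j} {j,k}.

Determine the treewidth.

A width-3 tree decomposition is:
Bags: B1 = {a, f, g, j}  B2 = {f, g, h, j}  B3 = {a, g, i, j}  B4 = {a, e, g, i}  B5 = {c, f, h, j}  B6 = {a, b, i, j}  B7 = {d, g, h, j}  B8 = {f, h, j, k}
Tree: B1–B2, B1–B3, B3–B4, B2–B5, B3–B6, B2–B7, B5–B8
Each bag holds 4 vertices, so the decomposition has width 3, which upper-bounds the treewidth. For the lower bound, the 4 vertices {d, g, h, j} are pairwise adjacent, and any tree decomposition puts a clique entirely inside one bag — forcing width ≥ 3. Hence tw(G) = 3 exactly.

3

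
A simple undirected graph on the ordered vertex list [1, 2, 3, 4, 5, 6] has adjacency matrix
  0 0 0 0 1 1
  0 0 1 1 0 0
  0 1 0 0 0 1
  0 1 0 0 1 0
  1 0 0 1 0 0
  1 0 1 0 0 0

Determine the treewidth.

A width-2 tree decomposition is:
Bags: B1 = {2, 4, 5}  B2 = {1, 2, 5}  B3 = {1, 2, 6}  B4 = {2, 3, 6}
Tree: B1–B2, B2–B3, B3–B4
The largest bag has 3 vertices, giving width 2; this decomposition certifies tw(G) ≤ 2. The edges 2–4–5–1–6–3–2 form a cycle, so G is not a tree and its treewidth is at least 2. Therefore the treewidth is 2.

2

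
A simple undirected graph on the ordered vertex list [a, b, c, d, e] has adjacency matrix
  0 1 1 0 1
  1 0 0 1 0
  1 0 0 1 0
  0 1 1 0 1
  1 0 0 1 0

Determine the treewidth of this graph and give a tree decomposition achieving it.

Treewidth 2.
One optimal decomposition is:
Bags: B1 = {a, b, d}  B2 = {a, c, d}  B3 = {a, d, e}
Tree: B1–B2, B2–B3

The largest bag has 3 vertices, giving width 2; this decomposition certifies tw(G) ≤ 2. For the lower bound, G contains the cycle a–b–d–c–a, so G is not a forest; only forests have treewidth ≤ 1, hence tw(G) ≥ 2. The upper and lower bounds meet at 2, so that is the treewidth.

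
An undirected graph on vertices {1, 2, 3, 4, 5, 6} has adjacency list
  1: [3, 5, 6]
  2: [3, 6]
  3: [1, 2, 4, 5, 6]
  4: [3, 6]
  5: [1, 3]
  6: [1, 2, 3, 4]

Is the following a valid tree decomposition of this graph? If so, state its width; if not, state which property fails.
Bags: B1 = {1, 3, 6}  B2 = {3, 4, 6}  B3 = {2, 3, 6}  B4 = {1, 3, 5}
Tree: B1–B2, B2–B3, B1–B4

Checking the three conditions: (i) the bags cover all of {1, 2, 3, 4, 5, 6}; (ii) for each edge, some bag contains both endpoints; (iii) the bags containing any fixed vertex form a subtree. All hold, so the decomposition is valid with width 3 − 1 = 2.

Yes; width 2.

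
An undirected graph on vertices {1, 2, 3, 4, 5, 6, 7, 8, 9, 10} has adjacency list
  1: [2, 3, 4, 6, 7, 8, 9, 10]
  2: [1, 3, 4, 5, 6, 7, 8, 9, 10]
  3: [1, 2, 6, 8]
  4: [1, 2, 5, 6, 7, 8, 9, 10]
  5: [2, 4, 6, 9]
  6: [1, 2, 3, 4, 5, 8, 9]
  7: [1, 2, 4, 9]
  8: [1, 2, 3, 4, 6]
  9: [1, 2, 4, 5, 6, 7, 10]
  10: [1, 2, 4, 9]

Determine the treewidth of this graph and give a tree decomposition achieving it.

Treewidth 4.
One optimal decomposition is:
Bags: B1 = {1, 2, 3, 6, 8}  B2 = {1, 2, 4, 6, 8}  B3 = {1, 2, 4, 6, 9}  B4 = {1, 2, 4, 9, 10}  B5 = {1, 2, 4, 7, 9}  B6 = {2, 4, 5, 6, 9}
Tree: B1–B2, B2–B3, B3–B4, B3–B5, B3–B6

Each bag holds 5 vertices, so the decomposition has width 4, which upper-bounds the treewidth. For the lower bound, the 5 vertices {1, 2, 3, 6, 8} are pairwise adjacent, and any tree decomposition puts a clique entirely inside one bag — forcing width ≥ 4. Combining the bounds, tw(G) = 4.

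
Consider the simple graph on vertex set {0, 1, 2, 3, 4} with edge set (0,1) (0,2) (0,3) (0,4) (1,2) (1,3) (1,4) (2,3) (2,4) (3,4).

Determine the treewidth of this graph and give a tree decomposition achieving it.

Treewidth 4.
One such decomposition:
Bags: B1 = {0, 1, 2, 3, 4}
Tree: (single bag)

With just one bag of size 5, the width is 5 − 1 = 4, so tw(G) ≤ 4. Conversely, {0, 1, 2, 3, 4} is a clique of size 5, and the vertices of any clique must share a bag in every tree decomposition; so some bag has ≥ 5 vertices and tw(G) ≥ 4. The upper and lower bounds meet at 4, so that is the treewidth.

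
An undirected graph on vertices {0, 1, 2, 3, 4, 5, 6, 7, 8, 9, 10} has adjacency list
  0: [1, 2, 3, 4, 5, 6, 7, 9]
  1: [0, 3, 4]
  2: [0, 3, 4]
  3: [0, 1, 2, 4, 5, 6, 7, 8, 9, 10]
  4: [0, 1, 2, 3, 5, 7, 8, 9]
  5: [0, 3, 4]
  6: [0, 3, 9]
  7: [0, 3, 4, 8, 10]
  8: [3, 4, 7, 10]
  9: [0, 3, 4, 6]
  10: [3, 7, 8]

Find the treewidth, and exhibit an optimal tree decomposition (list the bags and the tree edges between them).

Treewidth 3.
Bags: B1 = {0, 1, 3, 4}  B2 = {0, 3, 4, 9}  B3 = {0, 3, 4, 7}  B4 = {0, 3, 6, 9}  B5 = {0, 3, 4, 5}  B6 = {3, 4, 7, 8}  B7 = {3, 7, 8, 10}  B8 = {0, 2, 3, 4}
Tree: B1–B2, B1–B3, B2–B4, B1–B5, B3–B6, B6–B7, B5–B8

Every bag has size at most 4, so the width is 4 − 1 = 3 and tw(G) ≤ 3. For the lower bound, the 4 vertices {0, 1, 3, 4} are pairwise adjacent, and any tree decomposition puts a clique entirely inside one bag — forcing width ≥ 3. Therefore the treewidth is 3.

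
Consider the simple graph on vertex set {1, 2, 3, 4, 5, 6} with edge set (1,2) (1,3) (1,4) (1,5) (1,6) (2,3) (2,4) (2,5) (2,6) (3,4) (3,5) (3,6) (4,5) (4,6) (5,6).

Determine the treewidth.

5

A width-5 tree decomposition is:
Bags: B1 = {1, 2, 3, 4, 5, 6}
Tree: (single bag)
A single bag containing all 6 vertices is trivially a valid decomposition of width 5. For the lower bound, the 6 vertices {1, 2, 3, 4, 5, 6} are pairwise adjacent, and any tree decomposition puts a clique entirely inside one bag — forcing width ≥ 5. The upper and lower bounds meet at 5, so that is the treewidth.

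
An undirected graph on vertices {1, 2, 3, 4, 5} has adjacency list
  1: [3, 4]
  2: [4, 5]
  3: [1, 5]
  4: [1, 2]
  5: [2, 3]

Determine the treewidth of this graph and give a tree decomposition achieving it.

Treewidth 2.
Bags: B1 = {1, 3, 4}  B2 = {3, 4, 5}  B3 = {2, 4, 5}
Tree: B1–B2, B2–B3

The largest bag has 3 vertices, giving width 2; this decomposition certifies tw(G) ≤ 2. Since 4–1–3–5–2–4 is a cycle in G, G is not acyclic. Forests are exactly the graphs of treewidth ≤ 1, so tw(G) ≥ 2. Combining the bounds, tw(G) = 2.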